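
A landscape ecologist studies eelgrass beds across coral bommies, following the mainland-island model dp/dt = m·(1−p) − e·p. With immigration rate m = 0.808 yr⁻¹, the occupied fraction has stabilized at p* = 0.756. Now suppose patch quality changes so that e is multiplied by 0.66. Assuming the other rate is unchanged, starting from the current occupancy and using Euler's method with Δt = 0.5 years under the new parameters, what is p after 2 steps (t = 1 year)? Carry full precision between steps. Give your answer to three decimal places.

0.807

Balance m(1−p*) = e·p* gives e = m(1−p*)/p* = 0.808×0.24400/0.75600 = 0.26078.
Starting from p₀ = 0.75600; update p ← p + (dp/dt)·Δt with the new parameters.
p: 0.75600 → 0.78952  (Δp = +0.03352)
p: 0.78952 → 0.80661  (Δp = +0.01709)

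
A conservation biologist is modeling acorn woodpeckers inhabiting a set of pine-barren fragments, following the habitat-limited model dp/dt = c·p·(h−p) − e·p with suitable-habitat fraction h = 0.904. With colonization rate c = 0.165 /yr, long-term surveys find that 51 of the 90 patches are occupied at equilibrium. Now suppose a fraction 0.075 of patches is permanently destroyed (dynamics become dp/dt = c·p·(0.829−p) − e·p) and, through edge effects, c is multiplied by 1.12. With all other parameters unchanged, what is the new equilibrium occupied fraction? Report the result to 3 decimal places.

0.528

Observed p* = 51/90 = 0.56667.
Balance c(h−p*) = e gives e = 0.165×(0.904 − 0.56667) = 0.05566.
New p* = 0.829 − e/c = 0.829 − 0.05566/0.18480 = 0.52781.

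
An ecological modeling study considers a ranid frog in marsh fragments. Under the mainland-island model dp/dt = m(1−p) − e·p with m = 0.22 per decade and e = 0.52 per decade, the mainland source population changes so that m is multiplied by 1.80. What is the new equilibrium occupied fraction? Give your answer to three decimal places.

0.432

Before: p* = 0.22/(0.22+0.52) = 0.2973.
After: m = 0.396, e = 0.52; p* = 0.396/0.9160 = 0.4323.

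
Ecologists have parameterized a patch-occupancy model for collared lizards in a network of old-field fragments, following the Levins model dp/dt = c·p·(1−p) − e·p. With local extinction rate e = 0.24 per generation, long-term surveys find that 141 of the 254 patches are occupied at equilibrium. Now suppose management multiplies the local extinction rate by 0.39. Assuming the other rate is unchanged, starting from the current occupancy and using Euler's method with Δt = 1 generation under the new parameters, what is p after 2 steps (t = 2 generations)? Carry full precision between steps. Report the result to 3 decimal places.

0.702

Observed p* = 141/254 = 0.55512.
Balance c(1−p*) = e gives c = e/(1 − 0.55512) = 0.24/0.44488 = 0.53947.
Starting from p₀ = 0.55512; update p ← p + (dp/dt)·Δt with the new parameters.
t = 1: p = 0.55512 + (+0.08127) = 0.63639
t = 2: p = 0.63639 + (+0.06527) = 0.70165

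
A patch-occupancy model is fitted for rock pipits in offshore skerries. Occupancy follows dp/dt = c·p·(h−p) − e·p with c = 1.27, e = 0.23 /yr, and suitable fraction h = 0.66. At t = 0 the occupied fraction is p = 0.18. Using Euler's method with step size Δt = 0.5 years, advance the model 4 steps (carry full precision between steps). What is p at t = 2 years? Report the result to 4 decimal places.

0.3215

Update rule: p ← p + [c·p·(h−p) − e·p]·Δt with Δt = 0.5.
t = 0.5: p = 0.18000 + (+0.03416) = 0.21416
t = 1: p = 0.21416 + (+0.03600) = 0.25017
t = 1.5: p = 0.25017 + (+0.03634) = 0.28650
t = 2: p = 0.28650 + (+0.03500) = 0.32150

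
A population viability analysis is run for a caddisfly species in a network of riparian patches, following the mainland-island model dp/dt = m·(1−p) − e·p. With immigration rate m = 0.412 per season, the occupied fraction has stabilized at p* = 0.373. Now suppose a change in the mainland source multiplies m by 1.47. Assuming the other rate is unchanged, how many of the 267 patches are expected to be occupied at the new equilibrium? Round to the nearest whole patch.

Balance m(1−p*) = e·p* gives e = m(1−p*)/p* = 0.412×0.62700/0.37300 = 0.69256.
New p* = m/(m+e) = 0.60564/(0.60564+0.69256) = 0.46652.
Expected occupied = 267 × 0.46652 = 124.56 ≈ 125.

125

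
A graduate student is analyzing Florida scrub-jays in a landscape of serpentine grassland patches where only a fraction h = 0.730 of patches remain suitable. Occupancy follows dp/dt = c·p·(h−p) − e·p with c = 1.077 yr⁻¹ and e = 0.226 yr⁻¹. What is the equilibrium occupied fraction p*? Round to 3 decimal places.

Setting dp/dt = 0 and dividing by p* gives c·(h−p*) = e.
So p* = h − e/c = 0.730 − 0.226/1.077 = 0.730 − 0.2098 = 0.5202.

0.520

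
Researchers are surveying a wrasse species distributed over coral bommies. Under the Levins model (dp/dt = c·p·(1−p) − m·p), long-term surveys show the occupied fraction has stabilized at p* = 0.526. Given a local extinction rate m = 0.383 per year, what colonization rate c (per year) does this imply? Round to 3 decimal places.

At equilibrium c(1−p*) = m, so c = m/(1−p*).
c = 0.383/(1 − 0.526) = 0.383/0.4740 = 0.8080.

0.808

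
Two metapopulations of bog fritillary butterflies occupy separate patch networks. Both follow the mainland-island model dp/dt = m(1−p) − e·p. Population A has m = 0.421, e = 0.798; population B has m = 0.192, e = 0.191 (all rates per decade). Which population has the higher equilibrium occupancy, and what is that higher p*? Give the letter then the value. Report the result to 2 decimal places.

A: p*_A = m/(m+e) = 0.421/1.2190 = 0.3454.
B: p*_B = 0.192/0.3830 = 0.5013.
B is higher at 0.5013.

B, 0.50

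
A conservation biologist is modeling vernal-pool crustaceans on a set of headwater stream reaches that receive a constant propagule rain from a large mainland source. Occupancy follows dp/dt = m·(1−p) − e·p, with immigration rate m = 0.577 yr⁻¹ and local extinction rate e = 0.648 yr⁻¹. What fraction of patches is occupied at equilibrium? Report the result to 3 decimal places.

0.471

At equilibrium the propagule rain into empty patches balances local extinction: m(1−p*) = e·p*.
p* = m/(m+e) = 0.577/(0.577+0.648) = 0.577/1.2250 = 0.4710.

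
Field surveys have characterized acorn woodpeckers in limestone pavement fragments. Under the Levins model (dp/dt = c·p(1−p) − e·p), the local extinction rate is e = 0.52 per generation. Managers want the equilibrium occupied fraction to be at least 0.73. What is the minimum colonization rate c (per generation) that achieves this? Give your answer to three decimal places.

p* = 1 − e/c ≥ 0.73 requires e/c ≤ 0.2700, i.e. c ≥ e/0.2700.
c_min = 0.52/0.2700 = 1.9259.

1.926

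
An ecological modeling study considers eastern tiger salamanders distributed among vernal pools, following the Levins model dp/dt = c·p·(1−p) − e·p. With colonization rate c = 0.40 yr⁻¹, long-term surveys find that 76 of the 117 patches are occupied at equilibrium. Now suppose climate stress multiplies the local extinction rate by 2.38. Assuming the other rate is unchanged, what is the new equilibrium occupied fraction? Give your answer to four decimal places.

Observed p* = 76/117 = 0.64957.
Balance c(1−p*) = e gives e = 0.40×(1 − 0.64957) = 0.14017.
New p* = 1 − e/c = 1 − 0.33360/0.40000 = 0.16600.

0.1660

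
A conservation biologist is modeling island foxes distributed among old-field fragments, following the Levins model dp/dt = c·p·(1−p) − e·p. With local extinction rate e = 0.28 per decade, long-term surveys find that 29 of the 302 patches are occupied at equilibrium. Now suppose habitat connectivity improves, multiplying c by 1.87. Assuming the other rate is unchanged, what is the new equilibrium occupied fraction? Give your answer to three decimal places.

Observed p* = 29/302 = 0.09603.
Balance c(1−p*) = e gives c = e/(1 − 0.09603) = 0.28/0.90397 = 0.30974.
New p* = 1 − e/c = 1 − 0.28000/0.57921 = 0.51658.

0.517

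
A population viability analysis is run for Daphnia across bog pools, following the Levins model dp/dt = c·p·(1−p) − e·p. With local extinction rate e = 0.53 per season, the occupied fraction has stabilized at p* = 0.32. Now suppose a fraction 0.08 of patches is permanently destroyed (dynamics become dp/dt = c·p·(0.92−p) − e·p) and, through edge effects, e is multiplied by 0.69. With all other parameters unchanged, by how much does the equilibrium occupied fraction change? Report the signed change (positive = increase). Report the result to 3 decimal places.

Balance c(1−p*) = e gives c = e/(1 − 0.32000) = 0.53/0.68000 = 0.77941.
New p* = 0.92 − e/c = 0.92 − 0.36570/0.77941 = 0.45080.
Δp* = 0.45080 − 0.32000 = +0.13080.

0.131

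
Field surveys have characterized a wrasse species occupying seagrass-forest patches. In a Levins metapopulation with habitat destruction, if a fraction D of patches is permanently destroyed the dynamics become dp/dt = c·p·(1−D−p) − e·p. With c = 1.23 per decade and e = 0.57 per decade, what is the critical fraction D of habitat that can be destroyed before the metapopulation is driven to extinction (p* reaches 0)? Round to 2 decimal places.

The nontrivial equilibrium is p* = (1−D) − e/c; extinction occurs when this hits zero.
So D_crit = 1 − e/c = 1 − 0.57/1.23 = 1 − 0.4634 = 0.5366.
Note this equals the original equilibrium occupancy — the Levins extinction-debt result.

0.54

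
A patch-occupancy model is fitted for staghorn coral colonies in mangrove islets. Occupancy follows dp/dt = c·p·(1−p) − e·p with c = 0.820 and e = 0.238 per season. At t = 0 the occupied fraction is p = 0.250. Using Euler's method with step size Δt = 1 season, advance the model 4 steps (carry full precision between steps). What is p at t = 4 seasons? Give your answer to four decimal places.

Update rule: p ← p + [c·p·(1−p) − e·p]·Δt with Δt = 1.
p: 0.25000 → 0.34425  (Δp = +0.09425)
p: 0.34425 → 0.44743  (Δp = +0.10318)
p: 0.44743 → 0.54367  (Δp = +0.09625)
p: 0.54367 → 0.61771  (Δp = +0.07404)

0.6177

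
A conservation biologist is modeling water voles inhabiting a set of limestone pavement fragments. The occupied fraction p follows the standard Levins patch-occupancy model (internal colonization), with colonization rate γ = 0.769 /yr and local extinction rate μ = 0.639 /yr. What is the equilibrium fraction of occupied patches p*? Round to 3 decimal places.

Setting dp/dt = 0 and dividing through by p* gives γ·(1−p*) = μ.
So p* = 1 − μ/γ = 1 − 0.639/0.769 = 1 − 0.8309 = 0.1691.

0.169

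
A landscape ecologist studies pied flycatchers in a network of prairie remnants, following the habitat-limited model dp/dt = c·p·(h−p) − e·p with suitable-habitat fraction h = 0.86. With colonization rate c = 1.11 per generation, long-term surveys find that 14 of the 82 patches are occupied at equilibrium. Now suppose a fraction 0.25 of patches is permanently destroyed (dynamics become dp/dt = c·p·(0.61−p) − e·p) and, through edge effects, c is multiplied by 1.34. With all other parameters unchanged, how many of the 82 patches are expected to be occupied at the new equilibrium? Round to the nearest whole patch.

8

Observed p* = 14/82 = 0.17073.
Balance c(h−p*) = e gives e = 1.11×(0.86 − 0.17073) = 0.76509.
New p* = 0.61 − e/c = 0.61 − 0.76509/1.48740 = 0.09562.
Expected occupied = 82 × 0.09562 = 7.84 ≈ 8.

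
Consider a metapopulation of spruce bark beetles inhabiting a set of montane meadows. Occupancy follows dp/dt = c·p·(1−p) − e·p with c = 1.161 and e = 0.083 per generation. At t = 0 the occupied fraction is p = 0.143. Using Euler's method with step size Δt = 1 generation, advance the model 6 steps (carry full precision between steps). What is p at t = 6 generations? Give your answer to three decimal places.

0.928

Update rule: p ← p + [c·p·(1−p) − e·p]·Δt with Δt = 1.
  1  |  dp/dt·Δt = +0.130413  |  p_1 = 0.273413
  2  |  dp/dt·Δt = +0.207949  |  p_2 = 0.481362
  3  |  dp/dt·Δt = +0.249894  |  p_3 = 0.731255
  4  |  dp/dt·Δt = +0.167467  |  p_4 = 0.898722
  5  |  dp/dt·Δt = +0.031081  |  p_5 = 0.929803
  6  |  dp/dt·Δt = -0.001396  |  p_6 = 0.928407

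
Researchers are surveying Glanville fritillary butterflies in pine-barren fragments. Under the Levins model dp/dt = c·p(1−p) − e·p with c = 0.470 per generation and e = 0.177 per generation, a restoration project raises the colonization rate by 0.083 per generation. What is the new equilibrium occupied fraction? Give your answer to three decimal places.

Before: p* = 1 − 0.177/0.470 = 0.6234.
After the change, c = 0.553, e = 0.177, so p* = 1 − 0.177/0.553 = 0.6799.

0.680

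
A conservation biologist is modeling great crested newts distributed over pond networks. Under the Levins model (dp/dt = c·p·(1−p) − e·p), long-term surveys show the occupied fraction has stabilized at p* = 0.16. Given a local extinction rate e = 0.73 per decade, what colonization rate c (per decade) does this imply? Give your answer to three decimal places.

0.869

At equilibrium c(1−p*) = e, so c = e/(1−p*).
c = 0.73/(1 − 0.16) = 0.73/0.8400 = 0.8690.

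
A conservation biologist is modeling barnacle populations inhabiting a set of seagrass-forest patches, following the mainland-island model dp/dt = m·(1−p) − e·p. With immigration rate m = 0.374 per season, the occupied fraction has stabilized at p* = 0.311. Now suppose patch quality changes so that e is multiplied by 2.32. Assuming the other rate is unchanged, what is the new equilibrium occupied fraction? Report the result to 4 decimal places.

0.1629

Balance m(1−p*) = e·p* gives e = m(1−p*)/p* = 0.374×0.68900/0.31100 = 0.82857.
New p* = m/(m+e) = 0.37400/(0.37400+1.92228) = 0.16287.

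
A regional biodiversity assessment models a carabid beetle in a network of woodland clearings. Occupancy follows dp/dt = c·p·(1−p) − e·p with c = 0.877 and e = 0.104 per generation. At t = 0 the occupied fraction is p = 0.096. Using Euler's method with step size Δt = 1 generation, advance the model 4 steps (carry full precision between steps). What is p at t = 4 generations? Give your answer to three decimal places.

0.577

Update rule: p ← p + [c·p·(1−p) − e·p]·Δt with Δt = 1.
  1  |  dp/dt·Δt = +0.066126  |  p_1 = 0.162126
  2  |  dp/dt·Δt = +0.102271  |  p_2 = 0.264397
  3  |  dp/dt·Δt = +0.143072  |  p_3 = 0.407468
  4  |  dp/dt·Δt = +0.169364  |  p_4 = 0.576833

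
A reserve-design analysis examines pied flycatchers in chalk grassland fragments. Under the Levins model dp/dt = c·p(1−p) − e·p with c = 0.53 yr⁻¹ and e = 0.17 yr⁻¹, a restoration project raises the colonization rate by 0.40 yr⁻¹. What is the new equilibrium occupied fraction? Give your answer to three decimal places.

Before: p* = 1 − 0.17/0.53 = 0.6792.
After the change, c = 0.93, e = 0.17, so p* = 1 − 0.17/0.93 = 0.8172.

0.817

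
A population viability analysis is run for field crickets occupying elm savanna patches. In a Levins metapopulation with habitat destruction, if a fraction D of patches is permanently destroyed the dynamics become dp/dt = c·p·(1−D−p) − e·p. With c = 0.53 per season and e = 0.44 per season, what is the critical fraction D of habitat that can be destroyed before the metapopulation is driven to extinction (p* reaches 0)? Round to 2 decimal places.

0.17

The nontrivial equilibrium is p* = (1−D) − e/c; extinction occurs when this hits zero.
So D_crit = 1 − e/c = 1 − 0.44/0.53 = 1 − 0.8302 = 0.1698.
This equals the undisturbed p*, a classic result of Lande's extension.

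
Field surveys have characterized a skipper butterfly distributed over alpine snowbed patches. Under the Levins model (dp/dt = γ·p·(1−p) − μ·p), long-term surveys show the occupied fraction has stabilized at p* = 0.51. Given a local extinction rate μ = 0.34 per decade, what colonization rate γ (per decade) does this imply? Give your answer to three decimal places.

0.694

At equilibrium γ(1−p*) = μ, so γ = μ/(1−p*).
γ = 0.34/(1 − 0.51) = 0.34/0.4900 = 0.6939.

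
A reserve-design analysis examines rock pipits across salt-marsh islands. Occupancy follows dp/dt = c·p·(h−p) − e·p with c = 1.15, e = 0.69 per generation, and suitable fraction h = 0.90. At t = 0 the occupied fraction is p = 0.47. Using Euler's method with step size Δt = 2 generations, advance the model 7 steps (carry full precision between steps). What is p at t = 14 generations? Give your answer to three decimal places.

Update rule: p ← p + [c·p·(h−p) − e·p]·Δt with Δt = 2.
t = 2: p = 0.47000 + (-0.18377) = 0.28623
t = 4: p = 0.28623 + (+0.00907) = 0.29530
t = 6: p = 0.29530 + (+0.00320) = 0.29849
t = 8: p = 0.29849 + (+0.00104) = 0.29953
t = 10: p = 0.29953 + (+0.00033) = 0.29985
t = 12: p = 0.29985 + (+0.00010) = 0.29995
t = 14: p = 0.29995 + (+0.00003) = 0.29999

0.300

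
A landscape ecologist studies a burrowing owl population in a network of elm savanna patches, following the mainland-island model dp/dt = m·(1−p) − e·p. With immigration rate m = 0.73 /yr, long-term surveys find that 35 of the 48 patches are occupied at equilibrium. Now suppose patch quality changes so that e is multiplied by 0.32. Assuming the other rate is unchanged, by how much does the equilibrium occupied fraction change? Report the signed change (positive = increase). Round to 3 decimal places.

0.165

Observed p* = 35/48 = 0.72917.
Balance m(1−p*) = e·p* gives e = m(1−p*)/p* = 0.73×0.27083/0.72917 = 0.27114.
New p* = m/(m+e) = 0.73000/(0.73000+0.08676) = 0.89378.
Δp* = 0.89378 − 0.72917 = +0.16461.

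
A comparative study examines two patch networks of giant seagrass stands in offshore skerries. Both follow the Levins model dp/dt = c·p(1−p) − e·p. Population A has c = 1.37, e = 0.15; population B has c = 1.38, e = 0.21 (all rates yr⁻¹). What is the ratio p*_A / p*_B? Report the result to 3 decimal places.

A: p*_A = 1 − 0.15/1.37 = 0.8905.
B: p*_B = 1 − 0.21/1.38 = 0.8478.
p*_A / p*_B = 0.8905/0.8478 = 1.0503.

1.050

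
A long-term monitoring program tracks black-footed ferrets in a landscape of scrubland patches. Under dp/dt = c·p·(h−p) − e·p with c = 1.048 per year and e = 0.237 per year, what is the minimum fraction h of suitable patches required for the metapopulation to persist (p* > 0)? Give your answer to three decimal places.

p* = h − e/c is positive only when h > e/c.
h_min = e/c = 0.237/1.048 = 0.2261.

0.226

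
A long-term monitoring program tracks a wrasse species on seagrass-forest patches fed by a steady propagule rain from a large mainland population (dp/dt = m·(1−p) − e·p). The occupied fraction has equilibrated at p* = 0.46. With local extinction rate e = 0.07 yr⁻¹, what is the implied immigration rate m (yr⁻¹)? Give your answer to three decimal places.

At equilibrium m(1−p*) = e·p*, so m = e·p*/(1−p*).
m = 0.07 × 0.46 / 0.5400 = 0.0322/0.5400 = 0.0596.

0.060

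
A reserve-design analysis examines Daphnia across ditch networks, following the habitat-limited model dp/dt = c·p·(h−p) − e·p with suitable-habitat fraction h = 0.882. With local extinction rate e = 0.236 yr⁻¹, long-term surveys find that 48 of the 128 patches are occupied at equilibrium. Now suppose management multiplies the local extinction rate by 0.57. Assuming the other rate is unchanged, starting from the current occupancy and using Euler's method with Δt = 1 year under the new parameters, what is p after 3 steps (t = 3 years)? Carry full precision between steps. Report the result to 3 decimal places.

0.478

Observed p* = 48/128 = 0.37500.
Balance c(h−p*) = e gives c = e/(0.882 − 0.37500) = 0.236/0.50700 = 0.46548.
Starting from p₀ = 0.37500; update p ← p + (dp/dt)·Δt with the new parameters.
p: 0.37500 → 0.41306  (Δp = +0.03806)
p: 0.41306 → 0.44765  (Δp = +0.03460)
p: 0.44765 → 0.47794  (Δp = +0.03029)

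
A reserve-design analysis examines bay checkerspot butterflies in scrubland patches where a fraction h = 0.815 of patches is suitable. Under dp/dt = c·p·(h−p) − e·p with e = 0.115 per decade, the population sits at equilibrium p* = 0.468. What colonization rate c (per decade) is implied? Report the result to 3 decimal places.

At equilibrium c(h−p*) = e, so c = e/(h−p*).
c = 0.115/(0.815 − 0.468) = 0.115/0.3470 = 0.3314.

0.331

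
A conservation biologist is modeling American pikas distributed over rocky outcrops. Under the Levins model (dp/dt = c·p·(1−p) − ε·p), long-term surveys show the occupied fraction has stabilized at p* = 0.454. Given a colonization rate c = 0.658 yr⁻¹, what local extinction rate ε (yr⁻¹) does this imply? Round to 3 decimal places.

0.359

At equilibrium c(1−p*) = ε.
ε = 0.658 × (1 − 0.454) = 0.658 × 0.5460 = 0.3593.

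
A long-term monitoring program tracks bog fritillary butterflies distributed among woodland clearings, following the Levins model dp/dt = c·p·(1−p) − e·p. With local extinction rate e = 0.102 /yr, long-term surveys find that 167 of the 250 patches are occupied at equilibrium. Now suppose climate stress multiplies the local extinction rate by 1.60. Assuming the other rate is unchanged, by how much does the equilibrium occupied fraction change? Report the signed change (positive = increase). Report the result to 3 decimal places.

-0.199

Observed p* = 167/250 = 0.66800.
Balance c(1−p*) = e gives c = e/(1 − 0.66800) = 0.102/0.33200 = 0.30723.
New p* = 1 − e/c = 1 − 0.16320/0.30723 = 0.46880.
Δp* = 0.46880 − 0.66800 = -0.19920.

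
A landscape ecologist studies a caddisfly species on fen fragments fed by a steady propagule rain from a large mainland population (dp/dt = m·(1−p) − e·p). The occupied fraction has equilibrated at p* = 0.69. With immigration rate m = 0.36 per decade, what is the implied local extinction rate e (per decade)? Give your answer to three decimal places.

0.162

At equilibrium m(1−p*) = e·p*, so e = m(1−p*)/p*.
e = 0.36 × 0.3100 / 0.69 = 0.1617.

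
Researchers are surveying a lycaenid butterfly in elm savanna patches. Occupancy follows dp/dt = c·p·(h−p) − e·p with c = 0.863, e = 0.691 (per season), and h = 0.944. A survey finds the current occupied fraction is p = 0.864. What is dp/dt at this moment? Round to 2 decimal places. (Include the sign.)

-0.54

Colonization term: c·p·(h−p) = 0.863×0.864×0.0800 = 0.05965.
Extinction term: e·p = 0.59702.
dp/dt = 0.05965 − 0.59702 = -0.53737.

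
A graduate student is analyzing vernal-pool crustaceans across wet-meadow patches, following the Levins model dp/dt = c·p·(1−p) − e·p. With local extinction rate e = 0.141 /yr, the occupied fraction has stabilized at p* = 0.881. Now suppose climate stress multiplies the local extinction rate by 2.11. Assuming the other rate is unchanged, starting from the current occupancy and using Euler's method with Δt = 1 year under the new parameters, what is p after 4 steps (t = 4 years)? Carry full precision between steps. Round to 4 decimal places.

Balance c(1−p*) = e gives c = e/(1 − 0.88100) = 0.141/0.11900 = 1.18487.
Starting from p₀ = 0.88100; update p ← p + (dp/dt)·Δt with the new parameters.
t = 1: p = 0.88100 + (-0.13789) = 0.74311
t = 2: p = 0.74311 + (+0.00510) = 0.74822
t = 3: p = 0.74822 + (+0.00061) = 0.74883
t = 4: p = 0.74883 + (+0.00007) = 0.74890

0.7489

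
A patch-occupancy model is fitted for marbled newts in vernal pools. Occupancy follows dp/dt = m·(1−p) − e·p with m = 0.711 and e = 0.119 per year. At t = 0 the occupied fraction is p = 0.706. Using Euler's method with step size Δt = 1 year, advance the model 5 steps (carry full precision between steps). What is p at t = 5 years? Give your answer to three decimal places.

0.857

Update rule: p ← p + [m·(1−p) − e·p]·Δt with Δt = 1.
p: 0.70600 → 0.83102  (Δp = +0.12502)
p: 0.83102 → 0.85227  (Δp = +0.02125)
p: 0.85227 → 0.85589  (Δp = +0.00361)
p: 0.85589 → 0.85650  (Δp = +0.00061)
p: 0.85650 → 0.85661  (Δp = +0.00010)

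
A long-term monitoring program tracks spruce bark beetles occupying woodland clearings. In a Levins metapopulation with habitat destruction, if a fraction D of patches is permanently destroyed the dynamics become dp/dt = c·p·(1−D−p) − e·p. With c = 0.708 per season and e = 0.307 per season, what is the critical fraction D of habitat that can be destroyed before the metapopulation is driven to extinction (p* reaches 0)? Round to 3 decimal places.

The nontrivial equilibrium is p* = (1−D) − e/c; extinction occurs when this hits zero.
So D_crit = 1 − e/c = 1 − 0.307/0.708 = 1 − 0.4336 = 0.5664.
This equals the undisturbed p*, a classic result of Lande's extension.

0.566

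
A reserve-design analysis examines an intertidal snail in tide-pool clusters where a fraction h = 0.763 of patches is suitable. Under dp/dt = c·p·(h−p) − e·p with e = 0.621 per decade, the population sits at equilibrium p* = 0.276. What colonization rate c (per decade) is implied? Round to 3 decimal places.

1.275

At equilibrium c(h−p*) = e, so c = e/(h−p*).
c = 0.621/(0.763 − 0.276) = 0.621/0.4870 = 1.2752.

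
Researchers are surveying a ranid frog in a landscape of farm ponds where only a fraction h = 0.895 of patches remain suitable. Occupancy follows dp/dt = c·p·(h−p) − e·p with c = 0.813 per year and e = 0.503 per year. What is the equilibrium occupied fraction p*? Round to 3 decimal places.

0.276

Setting dp/dt = 0 and dividing by p* gives c·(h−p*) = e.
So p* = h − e/c = 0.895 − 0.503/0.813 = 0.895 − 0.6187 = 0.2763.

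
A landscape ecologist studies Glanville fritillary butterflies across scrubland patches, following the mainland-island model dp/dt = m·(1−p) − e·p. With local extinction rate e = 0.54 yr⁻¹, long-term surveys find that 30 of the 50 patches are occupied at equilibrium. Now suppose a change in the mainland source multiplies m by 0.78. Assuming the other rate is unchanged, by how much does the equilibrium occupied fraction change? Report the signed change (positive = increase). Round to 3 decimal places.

-0.061

Observed p* = 30/50 = 0.60000.
Balance m(1−p*) = e·p* gives m = e·p*/(1−p*) = 0.54×0.60000/0.40000 = 0.81000.
New p* = m/(m+e) = 0.63180/(0.63180+0.54000) = 0.53917.
Δp* = 0.53917 − 0.60000 = -0.06083.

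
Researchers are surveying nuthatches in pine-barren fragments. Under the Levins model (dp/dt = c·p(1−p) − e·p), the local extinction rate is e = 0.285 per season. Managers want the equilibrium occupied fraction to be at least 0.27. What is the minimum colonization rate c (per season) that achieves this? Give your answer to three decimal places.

p* = 1 − e/c ≥ 0.27 requires e/c ≤ 0.7300, i.e. c ≥ e/0.7300.
c_min = 0.285/0.7300 = 0.3904.

0.390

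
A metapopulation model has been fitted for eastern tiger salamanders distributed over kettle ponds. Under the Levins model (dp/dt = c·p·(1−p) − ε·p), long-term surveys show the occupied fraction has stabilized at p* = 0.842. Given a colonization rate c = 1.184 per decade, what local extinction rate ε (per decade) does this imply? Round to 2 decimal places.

At equilibrium c(1−p*) = ε.
ε = 1.184 × (1 − 0.842) = 1.184 × 0.1580 = 0.1871.

0.19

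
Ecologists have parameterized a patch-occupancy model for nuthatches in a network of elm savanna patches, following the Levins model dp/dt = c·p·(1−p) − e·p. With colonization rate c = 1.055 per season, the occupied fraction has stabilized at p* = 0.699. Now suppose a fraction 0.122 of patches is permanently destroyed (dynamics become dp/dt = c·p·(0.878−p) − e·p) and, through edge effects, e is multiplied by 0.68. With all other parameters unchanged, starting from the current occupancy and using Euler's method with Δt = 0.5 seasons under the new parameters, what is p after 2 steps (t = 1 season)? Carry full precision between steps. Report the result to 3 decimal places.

Balance c(1−p*) = e gives e = 1.055×(1 − 0.69900) = 0.31756.
Starting from p₀ = 0.69900; update p ← p + (dp/dt)·Δt with the new parameters.
t = 0.5: p = 0.69900 + (-0.00947) = 0.68953
t = 1: p = 0.68953 + (-0.00590) = 0.68363

0.684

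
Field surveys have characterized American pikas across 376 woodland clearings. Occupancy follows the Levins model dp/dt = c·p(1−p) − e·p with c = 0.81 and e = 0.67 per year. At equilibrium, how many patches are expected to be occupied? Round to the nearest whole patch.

65

p* = 1 − e/c = 1 − 0.67/0.81 = 0.1728.
Expected occupied patches = N × p* = 376 × 0.1728 = 64.99 ≈ 65.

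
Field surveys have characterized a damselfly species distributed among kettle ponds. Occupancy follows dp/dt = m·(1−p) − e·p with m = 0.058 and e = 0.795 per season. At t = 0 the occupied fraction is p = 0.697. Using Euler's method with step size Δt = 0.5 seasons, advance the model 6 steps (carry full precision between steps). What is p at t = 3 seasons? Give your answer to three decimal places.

0.090

Update rule: p ← p + [m·(1−p) − e·p]·Δt with Δt = 0.5.
  1  |  dp/dt·Δt = -0.268271  |  p_1 = 0.428729
  2  |  dp/dt·Δt = -0.153853  |  p_2 = 0.274876
  3  |  dp/dt·Δt = -0.088235  |  p_3 = 0.186642
  4  |  dp/dt·Δt = -0.050603  |  p_4 = 0.136039
  5  |  dp/dt·Δt = -0.029021  |  p_5 = 0.107018
  6  |  dp/dt·Δt = -0.016643  |  p_6 = 0.090375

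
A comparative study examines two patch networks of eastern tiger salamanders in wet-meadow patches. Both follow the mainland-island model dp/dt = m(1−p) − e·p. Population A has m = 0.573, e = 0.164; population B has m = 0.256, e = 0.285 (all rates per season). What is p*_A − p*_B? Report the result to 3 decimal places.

0.304

A: p*_A = m/(m+e) = 0.573/0.7370 = 0.7775.
B: p*_B = 0.256/0.5410 = 0.4732.
p*_A − p*_B = 0.7775 − 0.4732 = 0.3043.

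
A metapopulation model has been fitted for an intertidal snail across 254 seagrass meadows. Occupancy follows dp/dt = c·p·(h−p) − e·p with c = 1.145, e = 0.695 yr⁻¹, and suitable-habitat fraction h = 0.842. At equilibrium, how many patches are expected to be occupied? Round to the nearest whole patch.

60

p* = h − e/c = 0.842 − 0.6070 = 0.2350.
Expected occupied patches = N × p* = 254 × 0.2350 = 59.69 ≈ 60.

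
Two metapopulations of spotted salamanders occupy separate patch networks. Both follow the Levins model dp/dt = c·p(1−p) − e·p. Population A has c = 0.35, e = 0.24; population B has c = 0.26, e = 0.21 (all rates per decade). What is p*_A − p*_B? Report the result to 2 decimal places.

0.12

A: p*_A = 1 − 0.24/0.35 = 0.3143.
B: p*_B = 1 − 0.21/0.26 = 0.1923.
p*_A − p*_B = 0.3143 − 0.1923 = 0.1220.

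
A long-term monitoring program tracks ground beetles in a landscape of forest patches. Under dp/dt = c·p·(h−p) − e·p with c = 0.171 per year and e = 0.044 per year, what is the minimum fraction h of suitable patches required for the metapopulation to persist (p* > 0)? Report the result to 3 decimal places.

0.257

p* = h − e/c is positive only when h > e/c.
h_min = e/c = 0.044/0.171 = 0.2573.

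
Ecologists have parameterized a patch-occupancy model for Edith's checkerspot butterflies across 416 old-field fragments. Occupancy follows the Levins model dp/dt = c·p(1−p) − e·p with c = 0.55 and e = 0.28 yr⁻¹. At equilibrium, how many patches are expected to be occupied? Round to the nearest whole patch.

204

p* = 1 − e/c = 1 − 0.28/0.55 = 0.4909.
Expected occupied patches = N × p* = 416 × 0.4909 = 204.22 ≈ 204.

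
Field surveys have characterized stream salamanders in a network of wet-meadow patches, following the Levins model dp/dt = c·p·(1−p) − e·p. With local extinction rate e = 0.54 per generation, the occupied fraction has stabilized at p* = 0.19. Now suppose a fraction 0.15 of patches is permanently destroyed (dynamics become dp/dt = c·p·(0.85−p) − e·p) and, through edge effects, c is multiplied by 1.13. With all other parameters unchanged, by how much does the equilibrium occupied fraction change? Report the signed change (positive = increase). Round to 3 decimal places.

Balance c(1−p*) = e gives c = e/(1 − 0.19000) = 0.54/0.81000 = 0.66667.
New p* = 0.85 − e/c = 0.85 − 0.54000/0.75334 = 0.13319.
Δp* = 0.13319 − 0.19000 = -0.05681.

-0.057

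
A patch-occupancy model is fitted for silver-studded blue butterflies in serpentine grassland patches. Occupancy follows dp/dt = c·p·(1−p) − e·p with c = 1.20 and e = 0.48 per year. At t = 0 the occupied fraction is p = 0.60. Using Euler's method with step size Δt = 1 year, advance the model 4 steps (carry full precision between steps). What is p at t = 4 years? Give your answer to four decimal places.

Update rule: p ← p + [c·p·(1−p) − e·p]·Δt with Δt = 1.
p: 0.60000 → 0.60000  (Δp = +0.00000)
p: 0.60000 → 0.60000  (Δp = +0.00000)
p: 0.60000 → 0.60000  (Δp = +0.00000)
p: 0.60000 → 0.60000  (Δp = +0.00000)

0.6000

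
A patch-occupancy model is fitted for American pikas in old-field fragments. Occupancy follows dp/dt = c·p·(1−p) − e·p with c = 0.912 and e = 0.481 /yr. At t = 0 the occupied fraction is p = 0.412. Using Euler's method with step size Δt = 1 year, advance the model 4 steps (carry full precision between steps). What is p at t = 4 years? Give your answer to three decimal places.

Update rule: p ← p + [c·p·(1−p) − e·p]·Δt with Δt = 1.
p: 0.41200 → 0.43477  (Δp = +0.02277)
p: 0.43477 → 0.44976  (Δp = +0.01500)
p: 0.44976 → 0.45912  (Δp = +0.00936)
p: 0.45912 → 0.46476  (Δp = +0.00564)

0.465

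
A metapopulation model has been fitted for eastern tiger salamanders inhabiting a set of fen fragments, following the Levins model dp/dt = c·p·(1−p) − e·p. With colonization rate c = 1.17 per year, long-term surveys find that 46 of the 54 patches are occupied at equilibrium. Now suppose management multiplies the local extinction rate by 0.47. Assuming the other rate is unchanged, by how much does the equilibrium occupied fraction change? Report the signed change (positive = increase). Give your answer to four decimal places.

Observed p* = 46/54 = 0.85185.
Balance c(1−p*) = e gives e = 1.17×(1 − 0.85185) = 0.17334.
New p* = 1 − e/c = 1 − 0.08147/1.17000 = 0.93037.
Δp* = 0.93037 − 0.85185 = +0.07852.

0.0785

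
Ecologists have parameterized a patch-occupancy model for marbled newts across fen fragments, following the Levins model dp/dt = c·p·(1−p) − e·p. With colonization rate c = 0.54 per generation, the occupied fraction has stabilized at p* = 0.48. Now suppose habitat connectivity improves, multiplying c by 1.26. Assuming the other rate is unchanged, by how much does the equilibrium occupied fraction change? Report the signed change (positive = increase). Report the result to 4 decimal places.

0.1073

Balance c(1−p*) = e gives e = 0.54×(1 − 0.48000) = 0.28080.
New p* = 1 − e/c = 1 − 0.28080/0.68040 = 0.58730.
Δp* = 0.58730 − 0.48000 = +0.10730.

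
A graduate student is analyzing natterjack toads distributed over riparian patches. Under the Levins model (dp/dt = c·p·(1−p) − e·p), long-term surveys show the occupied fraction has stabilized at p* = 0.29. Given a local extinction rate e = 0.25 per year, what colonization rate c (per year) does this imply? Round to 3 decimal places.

0.352

At equilibrium c(1−p*) = e, so c = e/(1−p*).
c = 0.25/(1 − 0.29) = 0.25/0.7100 = 0.3521.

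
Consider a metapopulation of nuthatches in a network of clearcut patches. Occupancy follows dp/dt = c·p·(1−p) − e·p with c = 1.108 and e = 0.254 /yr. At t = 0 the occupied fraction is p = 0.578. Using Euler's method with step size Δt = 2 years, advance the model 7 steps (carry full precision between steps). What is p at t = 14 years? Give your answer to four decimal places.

0.7778

Update rule: p ← p + [c·p·(1−p) − e·p]·Δt with Δt = 2.
step 1: Δp = +0.24689, p = 0.82489
step 2: Δp = -0.09896, p = 0.72594
step 3: Δp = +0.07210, p = 0.79804
step 4: Δp = -0.04825, p = 0.74979
step 5: Δp = +0.03483, p = 0.78463
step 6: Δp = -0.02412, p = 0.76051
step 7: Δp = +0.01727, p = 0.77778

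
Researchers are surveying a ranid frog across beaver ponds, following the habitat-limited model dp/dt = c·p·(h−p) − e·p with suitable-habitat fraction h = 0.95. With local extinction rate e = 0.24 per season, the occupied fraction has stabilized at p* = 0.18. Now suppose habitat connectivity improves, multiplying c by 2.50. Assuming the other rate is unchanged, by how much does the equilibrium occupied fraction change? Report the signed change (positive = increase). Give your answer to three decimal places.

0.462

Balance c(h−p*) = e gives c = e/(0.95 − 0.18000) = 0.24/0.77000 = 0.31169.
New p* = 0.95 − e/c = 0.95 − 0.24000/0.77923 = 0.64200.
Δp* = 0.64200 − 0.18000 = +0.46200.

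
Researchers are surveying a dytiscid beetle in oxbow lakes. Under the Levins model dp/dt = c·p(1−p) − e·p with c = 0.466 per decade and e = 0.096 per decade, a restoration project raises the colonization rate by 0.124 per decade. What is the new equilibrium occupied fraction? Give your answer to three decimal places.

0.837

Before: p* = 1 − 0.096/0.466 = 0.7940.
After the change, c = 0.59, e = 0.096, so p* = 1 − 0.096/0.59 = 0.8373.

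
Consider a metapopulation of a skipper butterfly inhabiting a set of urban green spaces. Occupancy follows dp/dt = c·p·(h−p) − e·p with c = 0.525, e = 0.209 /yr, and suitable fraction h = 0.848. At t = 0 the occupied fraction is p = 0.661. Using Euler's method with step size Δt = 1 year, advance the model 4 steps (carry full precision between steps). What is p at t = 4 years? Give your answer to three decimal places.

Update rule: p ← p + [c·p·(h−p) − e·p]·Δt with Δt = 1.
  1  |  dp/dt·Δt = -0.073255  |  p_1 = 0.587745
  2  |  dp/dt·Δt = -0.042533  |  p_2 = 0.545212
  3  |  dp/dt·Δt = -0.027280  |  p_3 = 0.517932
  4  |  dp/dt·Δt = -0.018497  |  p_4 = 0.499434

0.499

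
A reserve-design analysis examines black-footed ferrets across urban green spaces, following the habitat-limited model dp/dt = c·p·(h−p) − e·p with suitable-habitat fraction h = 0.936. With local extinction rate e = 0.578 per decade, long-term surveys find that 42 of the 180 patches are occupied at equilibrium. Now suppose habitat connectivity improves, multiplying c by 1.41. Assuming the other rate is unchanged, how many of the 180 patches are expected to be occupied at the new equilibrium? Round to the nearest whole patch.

Observed p* = 42/180 = 0.23333.
Balance c(h−p*) = e gives c = e/(0.936 − 0.23333) = 0.578/0.70267 = 0.82258.
New p* = 0.936 − e/c = 0.936 − 0.57800/1.15984 = 0.43766.
Expected occupied = 180 × 0.43766 = 78.78 ≈ 79.

79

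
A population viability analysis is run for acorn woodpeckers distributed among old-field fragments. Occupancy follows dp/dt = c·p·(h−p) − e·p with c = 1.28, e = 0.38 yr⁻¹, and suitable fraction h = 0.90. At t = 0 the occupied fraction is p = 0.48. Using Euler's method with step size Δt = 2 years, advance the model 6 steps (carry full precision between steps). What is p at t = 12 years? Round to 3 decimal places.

Update rule: p ← p + [c·p·(h−p) − e·p]·Δt with Δt = 2.
p: 0.48000 → 0.63130  (Δp = +0.15130)
p: 0.63130 → 0.58577  (Δp = -0.04553)
p: 0.58577 → 0.61180  (Δp = +0.02603)
p: 0.61180 → 0.59822  (Δp = -0.01358)
p: 0.59822 → 0.60573  (Δp = +0.00752)
p: 0.60573 → 0.60169  (Δp = -0.00405)

0.602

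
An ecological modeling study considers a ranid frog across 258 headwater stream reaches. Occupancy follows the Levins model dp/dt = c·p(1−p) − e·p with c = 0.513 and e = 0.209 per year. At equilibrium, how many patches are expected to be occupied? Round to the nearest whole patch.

p* = 1 − e/c = 1 − 0.209/0.513 = 0.5926.
Expected occupied patches = N × p* = 258 × 0.5926 = 152.89 ≈ 153.

153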